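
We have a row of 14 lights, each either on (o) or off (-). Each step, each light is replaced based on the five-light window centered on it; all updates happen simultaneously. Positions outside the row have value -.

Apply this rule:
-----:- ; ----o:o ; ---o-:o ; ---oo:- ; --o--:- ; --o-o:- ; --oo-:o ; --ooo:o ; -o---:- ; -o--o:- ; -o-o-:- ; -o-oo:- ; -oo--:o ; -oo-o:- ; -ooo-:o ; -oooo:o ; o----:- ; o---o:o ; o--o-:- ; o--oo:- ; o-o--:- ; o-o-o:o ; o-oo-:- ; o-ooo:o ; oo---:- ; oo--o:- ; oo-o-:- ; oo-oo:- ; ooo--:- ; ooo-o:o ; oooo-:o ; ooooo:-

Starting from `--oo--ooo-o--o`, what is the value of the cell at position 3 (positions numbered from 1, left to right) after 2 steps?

o-oo--ooo-----
---o--oo------
position 3 holds -

-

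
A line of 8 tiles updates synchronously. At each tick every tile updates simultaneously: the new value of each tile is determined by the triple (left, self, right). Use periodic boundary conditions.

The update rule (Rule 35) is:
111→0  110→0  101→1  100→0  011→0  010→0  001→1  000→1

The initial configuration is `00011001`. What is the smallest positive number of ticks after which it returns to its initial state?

16

01100010
10001100
00110001
01000110
10011000
00100011
01001100
10010001
00100110
11001000
00010011
01100100
10001001
00110010
11000100
00011001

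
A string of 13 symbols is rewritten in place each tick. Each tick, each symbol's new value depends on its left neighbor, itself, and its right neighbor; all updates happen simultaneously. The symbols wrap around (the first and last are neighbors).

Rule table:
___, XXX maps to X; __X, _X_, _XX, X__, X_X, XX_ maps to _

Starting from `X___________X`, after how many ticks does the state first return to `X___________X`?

14

__XXXXXXXXX__
X__XXXXXXX__X
____XXXXX____
XXX__XXX__XXX
XX____X____XX
X__XX___XX__X
______X______
XXXXX___XXXXX
XXXX__X__XXXX
XXX_______XXX
XX__XXXXX__XX
X____XXX____X
__XX__X__XX__
X___________X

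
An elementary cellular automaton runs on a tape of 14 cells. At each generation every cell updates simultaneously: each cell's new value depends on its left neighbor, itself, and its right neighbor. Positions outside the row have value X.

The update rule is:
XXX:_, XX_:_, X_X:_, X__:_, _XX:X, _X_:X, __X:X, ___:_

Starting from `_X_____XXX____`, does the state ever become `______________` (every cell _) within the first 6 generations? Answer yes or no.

_X____XX_____X
_X___XX_____XX
_X__XX_____XX_
_X_XX_____XX__
_X_X_____XX__X
_X_X____XX__XX
generation 6 is _X_X____XX__XX, still not uniform _

no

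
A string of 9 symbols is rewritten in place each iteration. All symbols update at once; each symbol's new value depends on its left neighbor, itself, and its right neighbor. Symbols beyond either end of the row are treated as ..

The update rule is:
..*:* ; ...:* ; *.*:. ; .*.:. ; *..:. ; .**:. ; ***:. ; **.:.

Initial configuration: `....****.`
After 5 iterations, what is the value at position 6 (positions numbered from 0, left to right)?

.

****.....
.....****
*****....
......***
******...
position 6 holds .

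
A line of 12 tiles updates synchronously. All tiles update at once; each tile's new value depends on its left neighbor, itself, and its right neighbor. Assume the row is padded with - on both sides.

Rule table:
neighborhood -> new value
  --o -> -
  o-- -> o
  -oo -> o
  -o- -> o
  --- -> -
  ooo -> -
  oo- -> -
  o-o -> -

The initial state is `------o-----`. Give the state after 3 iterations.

------o-oo--

iteration 1: ------oo----
iteration 2: ------o-o---
iteration 3: ------o-oo--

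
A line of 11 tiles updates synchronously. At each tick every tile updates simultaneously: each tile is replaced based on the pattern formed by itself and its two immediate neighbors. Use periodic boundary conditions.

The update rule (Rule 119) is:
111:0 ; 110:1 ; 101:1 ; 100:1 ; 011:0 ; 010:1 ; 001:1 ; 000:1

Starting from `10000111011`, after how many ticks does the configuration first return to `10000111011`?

11111001100
00001110111
11110011001
00011101110
11100110011
00111011100
11001100111
01110111000
10011001111
11101110000
00110011111
11011100001
01100111110
10111000011
11001111100
01110000111
10011111001
11100001110
00111110011
11000011101
01111100110
10000111011

22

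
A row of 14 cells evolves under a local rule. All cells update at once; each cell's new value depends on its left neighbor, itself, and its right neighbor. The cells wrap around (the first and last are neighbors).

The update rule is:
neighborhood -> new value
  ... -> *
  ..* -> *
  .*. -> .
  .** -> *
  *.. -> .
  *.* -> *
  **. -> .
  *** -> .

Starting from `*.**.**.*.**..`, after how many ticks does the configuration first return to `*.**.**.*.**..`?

14

.**.**.*.**..*
**.**.*.**..*.
*.**.*.**..*.*
.**.*.**..*.**
**.*.**..*.**.
*.*.**..*.**.*
.*.**..*.**.**
*.**..*.**.**.
.**..*.**.**.*
**..*.**.**.*.
*..*.**.**.*.*
..*.**.**.*.**
.*.**.**.*.**.
*.**.**.*.**..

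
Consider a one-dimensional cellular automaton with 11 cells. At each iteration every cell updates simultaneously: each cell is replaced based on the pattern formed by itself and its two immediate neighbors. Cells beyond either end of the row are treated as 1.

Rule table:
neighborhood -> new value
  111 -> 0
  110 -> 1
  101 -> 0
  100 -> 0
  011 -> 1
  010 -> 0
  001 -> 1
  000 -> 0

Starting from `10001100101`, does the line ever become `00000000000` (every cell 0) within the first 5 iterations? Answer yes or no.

no

iteration 1: 10011101001
iteration 2: 10110100011
iteration 3: 10110000110
iteration 4: 10110001110
iteration 5: 10110011010
iteration 5 is 10110011010, still not uniform 0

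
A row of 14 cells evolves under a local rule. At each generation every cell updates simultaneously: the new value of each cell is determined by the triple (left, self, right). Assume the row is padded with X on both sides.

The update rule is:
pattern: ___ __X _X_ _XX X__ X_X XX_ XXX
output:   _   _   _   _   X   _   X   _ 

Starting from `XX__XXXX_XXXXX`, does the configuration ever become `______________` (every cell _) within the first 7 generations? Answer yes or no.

_XX____X______
__XX____X_____
X__XX____X____
XX__XX____X___
_XX__XX____X__
__XX__XX____X_
X__XX__XX_____
generation 7 is X__XX__XX_____, still not uniform _

no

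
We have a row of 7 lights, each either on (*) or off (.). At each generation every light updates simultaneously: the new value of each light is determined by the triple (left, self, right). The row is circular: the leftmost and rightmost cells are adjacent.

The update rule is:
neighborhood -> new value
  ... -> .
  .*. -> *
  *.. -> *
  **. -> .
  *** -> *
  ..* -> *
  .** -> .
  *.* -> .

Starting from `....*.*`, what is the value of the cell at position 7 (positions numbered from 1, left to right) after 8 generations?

*

*..**.*
.**....
*..*...
*****.*
****...
.**.*.*
....*.*  (repeats generation 0; period 7)
generation 8: *..**.*
position 7 holds *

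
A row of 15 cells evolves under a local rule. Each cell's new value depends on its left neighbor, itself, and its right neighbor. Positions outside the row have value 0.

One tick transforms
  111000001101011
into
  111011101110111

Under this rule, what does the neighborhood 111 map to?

1

At position 1 the neighborhood is 111; the next row has 1 there.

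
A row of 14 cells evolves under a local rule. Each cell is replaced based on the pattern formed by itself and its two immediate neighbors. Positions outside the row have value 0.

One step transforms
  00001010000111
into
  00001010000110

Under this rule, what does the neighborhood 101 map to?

0

At position 5 the neighborhood is 101; the next row has 0 there.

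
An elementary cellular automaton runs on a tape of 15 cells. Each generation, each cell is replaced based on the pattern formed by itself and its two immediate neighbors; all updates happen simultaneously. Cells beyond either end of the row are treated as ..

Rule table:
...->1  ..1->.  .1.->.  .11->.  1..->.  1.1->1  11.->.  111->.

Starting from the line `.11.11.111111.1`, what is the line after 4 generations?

generation 1: ...1..1......1.
generation 2: 11......1111...
generation 3: ...1111......11
generation 4: 11......1111...

11......1111...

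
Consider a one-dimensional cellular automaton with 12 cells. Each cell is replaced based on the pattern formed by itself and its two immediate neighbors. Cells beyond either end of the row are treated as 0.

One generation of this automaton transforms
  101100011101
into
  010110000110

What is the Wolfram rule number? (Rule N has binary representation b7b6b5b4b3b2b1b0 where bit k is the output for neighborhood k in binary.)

position 8: 111 → 0  (bit 7 = 0)
position 3: 110 → 1  (bit 6 = 1)
position 1: 101 → 1  (bit 5 = 1)
position 4: 100 → 1  (bit 4 = 1)
position 2: 011 → 0  (bit 3 = 0)
position 0: 010 → 0  (bit 2 = 0)
position 6: 001 → 0  (bit 1 = 0)
position 5: 000 → 0  (bit 0 = 0)
bits b7..b0 = 01110000 = 112

112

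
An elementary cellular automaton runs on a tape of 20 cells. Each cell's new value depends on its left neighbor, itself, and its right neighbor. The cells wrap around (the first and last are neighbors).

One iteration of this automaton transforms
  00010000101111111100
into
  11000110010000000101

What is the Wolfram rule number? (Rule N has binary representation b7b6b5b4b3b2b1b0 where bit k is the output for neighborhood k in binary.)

97

position 11: 111 → 0  (bit 7 = 0)
position 17: 110 → 1  (bit 6 = 1)
position 9: 101 → 1  (bit 5 = 1)
position 4: 100 → 0  (bit 4 = 0)
position 10: 011 → 0  (bit 3 = 0)
position 3: 010 → 0  (bit 2 = 0)
position 2: 001 → 0  (bit 1 = 0)
position 0: 000 → 1  (bit 0 = 1)
bits b7..b0 = 01100001 = 97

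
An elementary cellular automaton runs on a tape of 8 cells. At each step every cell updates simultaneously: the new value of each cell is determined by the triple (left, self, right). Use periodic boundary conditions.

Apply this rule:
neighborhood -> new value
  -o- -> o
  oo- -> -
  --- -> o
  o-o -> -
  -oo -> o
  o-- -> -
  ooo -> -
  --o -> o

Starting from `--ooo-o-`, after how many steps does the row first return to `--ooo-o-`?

ooo---o-
o---ooo-
o-ooo---
o-o---oo
--o-ooo-
ooo-o---
o---o-oo
--ooo-o-

8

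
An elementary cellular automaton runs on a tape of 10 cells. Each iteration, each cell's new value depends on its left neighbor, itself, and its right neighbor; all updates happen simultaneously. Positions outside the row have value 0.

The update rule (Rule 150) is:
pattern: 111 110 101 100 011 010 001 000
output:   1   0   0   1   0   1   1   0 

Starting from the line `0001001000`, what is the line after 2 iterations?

0101111010

iteration 1: 0011111100
iteration 2: 0101111010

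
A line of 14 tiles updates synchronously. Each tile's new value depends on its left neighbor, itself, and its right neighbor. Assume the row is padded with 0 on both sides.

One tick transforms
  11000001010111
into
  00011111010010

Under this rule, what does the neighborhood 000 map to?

At position 3 the neighborhood is 000; the next row has 1 there.

1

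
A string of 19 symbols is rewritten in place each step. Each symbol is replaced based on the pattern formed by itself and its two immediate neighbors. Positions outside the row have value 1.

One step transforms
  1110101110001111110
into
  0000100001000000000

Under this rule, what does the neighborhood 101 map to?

0

At position 3 the neighborhood is 101; the next row has 0 there.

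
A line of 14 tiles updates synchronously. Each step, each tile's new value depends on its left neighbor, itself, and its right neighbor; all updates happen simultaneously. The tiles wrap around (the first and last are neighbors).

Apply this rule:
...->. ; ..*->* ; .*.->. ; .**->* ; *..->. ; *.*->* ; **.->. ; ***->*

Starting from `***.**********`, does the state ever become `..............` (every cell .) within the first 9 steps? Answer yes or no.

**.***********
*.************
.*************
*************.
************.*
***********.**
**********.***
*********.****
********.*****
step 9 is ********.*****, still not uniform .

no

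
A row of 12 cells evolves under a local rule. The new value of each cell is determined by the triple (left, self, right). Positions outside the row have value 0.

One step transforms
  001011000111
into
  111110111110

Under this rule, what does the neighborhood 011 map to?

At position 4 the neighborhood is 011; the next row has 1 there.

1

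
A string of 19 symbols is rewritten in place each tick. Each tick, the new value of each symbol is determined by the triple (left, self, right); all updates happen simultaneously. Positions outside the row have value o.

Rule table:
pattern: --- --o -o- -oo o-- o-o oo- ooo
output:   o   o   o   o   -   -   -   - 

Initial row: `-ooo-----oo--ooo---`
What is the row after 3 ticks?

-o---ooooo--oo---oo
-o-ooo-----oo--ooo-
-o-o---ooooo--oo---

-o-o---ooooo--oo---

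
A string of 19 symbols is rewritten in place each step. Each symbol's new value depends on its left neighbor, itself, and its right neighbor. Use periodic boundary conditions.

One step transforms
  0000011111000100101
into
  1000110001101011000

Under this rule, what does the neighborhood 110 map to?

At position 9 the neighborhood is 110; the next row has 1 there.

1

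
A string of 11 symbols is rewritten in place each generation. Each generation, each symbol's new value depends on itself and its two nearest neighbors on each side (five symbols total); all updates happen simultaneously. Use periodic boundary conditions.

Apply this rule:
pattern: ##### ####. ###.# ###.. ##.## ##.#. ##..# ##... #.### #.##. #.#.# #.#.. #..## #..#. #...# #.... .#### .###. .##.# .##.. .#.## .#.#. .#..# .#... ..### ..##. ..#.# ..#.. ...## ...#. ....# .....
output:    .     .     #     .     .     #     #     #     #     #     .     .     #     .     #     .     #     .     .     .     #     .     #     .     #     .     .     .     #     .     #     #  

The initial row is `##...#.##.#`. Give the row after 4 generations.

##..#..##..

..##..##..#
##..##..#..
..##..#..##
##..#..##..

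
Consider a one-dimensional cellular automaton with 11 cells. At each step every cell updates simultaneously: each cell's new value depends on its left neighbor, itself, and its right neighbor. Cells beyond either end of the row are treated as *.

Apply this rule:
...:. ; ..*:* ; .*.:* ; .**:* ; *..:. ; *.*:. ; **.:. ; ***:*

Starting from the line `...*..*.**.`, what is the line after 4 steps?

.*.**..*..*

..**.**.*..
.**..*..*.*
.*..**.**.*
.*.**..*..*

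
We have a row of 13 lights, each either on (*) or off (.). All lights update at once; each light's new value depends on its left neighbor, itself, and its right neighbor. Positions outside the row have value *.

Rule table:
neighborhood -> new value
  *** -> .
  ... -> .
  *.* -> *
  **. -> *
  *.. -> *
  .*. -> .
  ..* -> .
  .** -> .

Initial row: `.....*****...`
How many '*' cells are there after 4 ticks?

3

*........**..
**........**.
.**........**
*.**.........
count of *: 3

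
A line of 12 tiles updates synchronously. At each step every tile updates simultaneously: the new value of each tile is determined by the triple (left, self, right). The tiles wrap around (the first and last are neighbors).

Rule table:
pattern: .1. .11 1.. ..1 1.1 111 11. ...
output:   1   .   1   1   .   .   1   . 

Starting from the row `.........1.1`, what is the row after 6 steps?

.1.1.1..1...

step 1: 1.......11.1
step 2: 11.....1.1..
step 3: .11...11.111
step 4: ..11.1.1...1
step 5: 11.1.1.11.11
step 6: .1.1.1..1...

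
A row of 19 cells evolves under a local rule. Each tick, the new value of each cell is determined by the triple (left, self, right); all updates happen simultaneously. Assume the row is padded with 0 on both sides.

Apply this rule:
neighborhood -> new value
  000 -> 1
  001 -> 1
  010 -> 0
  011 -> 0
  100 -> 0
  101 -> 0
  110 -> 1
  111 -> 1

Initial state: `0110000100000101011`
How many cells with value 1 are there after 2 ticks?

1010111001111000001
0000011010111011110
count of 1: 10

10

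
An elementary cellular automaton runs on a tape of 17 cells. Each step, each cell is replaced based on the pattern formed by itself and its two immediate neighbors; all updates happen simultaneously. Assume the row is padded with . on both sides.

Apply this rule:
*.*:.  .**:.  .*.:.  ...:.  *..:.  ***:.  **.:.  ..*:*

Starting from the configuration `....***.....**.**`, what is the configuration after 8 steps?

...*.......*.....
..*.......*......
.*.......*.......
*.......*........
.......*.........
......*..........
.....*...........
....*............

....*............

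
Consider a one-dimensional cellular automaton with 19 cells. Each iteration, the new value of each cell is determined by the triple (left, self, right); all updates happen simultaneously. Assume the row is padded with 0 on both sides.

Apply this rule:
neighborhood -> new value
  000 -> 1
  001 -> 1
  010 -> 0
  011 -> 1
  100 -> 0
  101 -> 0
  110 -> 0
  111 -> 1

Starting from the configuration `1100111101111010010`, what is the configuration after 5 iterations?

1110011100111001001

1001111001110000100
0011110011100111001
1111100111001110010
1111001110011100100
1110011100111001001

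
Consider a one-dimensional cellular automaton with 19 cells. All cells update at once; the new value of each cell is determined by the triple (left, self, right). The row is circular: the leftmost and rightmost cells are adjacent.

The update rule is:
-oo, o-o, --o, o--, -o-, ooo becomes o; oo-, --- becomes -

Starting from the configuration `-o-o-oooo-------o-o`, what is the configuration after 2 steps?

oooooooo-o-----oooo
ooooooo-ooo---ooooo

ooooooo-ooo---ooooo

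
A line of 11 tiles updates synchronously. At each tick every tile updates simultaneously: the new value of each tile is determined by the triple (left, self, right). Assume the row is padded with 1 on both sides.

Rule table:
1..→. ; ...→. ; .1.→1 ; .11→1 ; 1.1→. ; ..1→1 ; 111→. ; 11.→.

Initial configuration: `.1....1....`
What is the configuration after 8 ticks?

.1.1.1.11..

.1...11...1
.1..11...11
.1.11...11.
.1.1...11..
.1.1..11..1
.1.1.11..11
.1.1.1..11.
.1.1.1.11..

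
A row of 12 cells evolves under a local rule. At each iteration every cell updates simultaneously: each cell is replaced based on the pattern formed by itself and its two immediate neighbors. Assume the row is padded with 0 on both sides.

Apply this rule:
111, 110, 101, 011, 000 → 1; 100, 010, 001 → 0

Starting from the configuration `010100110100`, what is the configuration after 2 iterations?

100010111000

iteration 1: 001000111001
iteration 2: 100010111000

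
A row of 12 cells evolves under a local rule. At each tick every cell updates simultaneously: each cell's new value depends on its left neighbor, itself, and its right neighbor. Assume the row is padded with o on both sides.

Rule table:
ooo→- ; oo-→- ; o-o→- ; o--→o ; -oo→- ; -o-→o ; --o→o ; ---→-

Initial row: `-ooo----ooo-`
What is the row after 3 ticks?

-oo------oo-

----o--o----
o--oooooo--o
-oo------oo-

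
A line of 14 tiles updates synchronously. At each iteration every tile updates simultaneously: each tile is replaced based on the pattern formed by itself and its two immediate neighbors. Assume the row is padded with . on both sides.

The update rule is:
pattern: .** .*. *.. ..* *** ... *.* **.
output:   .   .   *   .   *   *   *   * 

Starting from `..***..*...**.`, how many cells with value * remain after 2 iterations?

7

iteration 1: *..***..**..**
iteration 2: .*..***..**..*
count of *: 7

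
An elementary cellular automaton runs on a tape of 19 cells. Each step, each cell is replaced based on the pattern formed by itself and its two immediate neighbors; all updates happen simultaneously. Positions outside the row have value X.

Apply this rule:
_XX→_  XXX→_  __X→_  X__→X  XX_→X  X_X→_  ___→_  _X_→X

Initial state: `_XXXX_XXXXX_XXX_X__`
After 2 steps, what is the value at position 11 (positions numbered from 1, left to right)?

____X_____X___X_XX_
X___XX____XX__X__X_
position 11 holds X

X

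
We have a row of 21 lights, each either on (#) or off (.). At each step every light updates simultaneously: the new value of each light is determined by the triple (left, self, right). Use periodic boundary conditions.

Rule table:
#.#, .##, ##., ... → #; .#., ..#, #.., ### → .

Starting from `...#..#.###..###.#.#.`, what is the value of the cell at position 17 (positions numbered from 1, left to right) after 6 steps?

#

##.....##.#..#.##.#..
##.###.###....####...
####.###.#.##.#..#.#.
#..###.##.####....#.#
#..#.######..#.##..##
#...##....#...###..#.
position 17 holds #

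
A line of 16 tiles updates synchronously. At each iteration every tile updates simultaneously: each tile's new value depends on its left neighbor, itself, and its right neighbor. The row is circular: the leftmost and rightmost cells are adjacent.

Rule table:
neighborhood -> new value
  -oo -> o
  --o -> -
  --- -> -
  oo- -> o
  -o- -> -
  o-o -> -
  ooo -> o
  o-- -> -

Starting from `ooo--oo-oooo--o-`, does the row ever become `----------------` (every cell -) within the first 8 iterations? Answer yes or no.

no

ooo--oo-oooo----
ooo--oo-oooo----  (fixed point — unchanged through iteration 8)
iteration 8 is ooo--oo-oooo----, still not uniform -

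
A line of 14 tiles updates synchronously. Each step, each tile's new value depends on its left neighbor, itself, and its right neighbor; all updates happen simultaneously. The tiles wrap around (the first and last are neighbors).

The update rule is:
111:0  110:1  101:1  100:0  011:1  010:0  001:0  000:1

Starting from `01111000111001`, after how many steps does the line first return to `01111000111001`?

14

11001010101000
11000101010010
11010010100001
01100001001101
11101100001110
10111101101011
11100111110110
10100100011111
11000001010000
11011100100110
11110100000111
00011001110100
11011001011001
01111000111001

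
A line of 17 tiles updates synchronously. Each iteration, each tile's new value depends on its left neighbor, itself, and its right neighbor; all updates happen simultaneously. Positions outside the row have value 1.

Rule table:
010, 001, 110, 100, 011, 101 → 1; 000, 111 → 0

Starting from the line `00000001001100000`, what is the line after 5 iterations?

iteration 1: 10000011111110001
iteration 2: 11000110000011011
iteration 3: 01101111000111110
iteration 4: 11111001101100011
iteration 5: 00001111111110110

00001111111110110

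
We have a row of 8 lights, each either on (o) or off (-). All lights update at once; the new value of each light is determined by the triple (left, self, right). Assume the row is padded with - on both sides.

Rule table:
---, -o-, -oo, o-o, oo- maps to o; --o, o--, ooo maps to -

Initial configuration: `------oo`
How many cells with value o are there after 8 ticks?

ooooo-oo
o---oooo
o-o-o--o
ooooo--o
o---o--o
o-o-o--o  (repeats tick 3; period 3)
tick 8: o---o--o
count of o: 3

3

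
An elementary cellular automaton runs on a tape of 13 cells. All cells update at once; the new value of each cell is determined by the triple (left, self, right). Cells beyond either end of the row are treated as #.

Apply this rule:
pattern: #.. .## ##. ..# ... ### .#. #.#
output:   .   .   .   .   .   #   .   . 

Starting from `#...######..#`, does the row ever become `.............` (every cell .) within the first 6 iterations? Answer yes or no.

yes

iteration 1: .....####....
iteration 2: ......##.....
iteration 3: .............
all cells are . at iteration 3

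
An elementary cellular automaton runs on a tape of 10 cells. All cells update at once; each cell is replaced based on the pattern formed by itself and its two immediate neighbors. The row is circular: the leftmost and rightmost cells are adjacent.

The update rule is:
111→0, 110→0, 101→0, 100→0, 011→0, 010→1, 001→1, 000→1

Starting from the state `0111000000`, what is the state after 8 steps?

0000011100

1000011111
0011100000
1100001111
0001110000
1110000111
0000111000
1111000011
0000011100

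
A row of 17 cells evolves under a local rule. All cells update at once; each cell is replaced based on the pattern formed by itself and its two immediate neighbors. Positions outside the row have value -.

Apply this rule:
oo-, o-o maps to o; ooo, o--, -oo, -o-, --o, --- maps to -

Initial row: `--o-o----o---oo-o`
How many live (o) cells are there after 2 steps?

step 1: ---o----------oo-
step 2: ---------------o-
count of o: 1

1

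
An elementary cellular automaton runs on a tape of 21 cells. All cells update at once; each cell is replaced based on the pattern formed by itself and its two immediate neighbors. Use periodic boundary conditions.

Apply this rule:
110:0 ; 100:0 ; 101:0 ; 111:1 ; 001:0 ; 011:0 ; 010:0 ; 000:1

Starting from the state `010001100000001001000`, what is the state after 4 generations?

000100001111100000011
010001100111001111000
000100000010000110011
010001111000110000000

010001111000110000000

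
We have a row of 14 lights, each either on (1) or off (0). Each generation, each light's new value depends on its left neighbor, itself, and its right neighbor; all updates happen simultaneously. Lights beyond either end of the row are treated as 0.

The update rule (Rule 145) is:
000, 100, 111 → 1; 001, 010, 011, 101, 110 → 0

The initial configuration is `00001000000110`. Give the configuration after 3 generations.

11100111110001
01010011101100
00001001000011

00001001000011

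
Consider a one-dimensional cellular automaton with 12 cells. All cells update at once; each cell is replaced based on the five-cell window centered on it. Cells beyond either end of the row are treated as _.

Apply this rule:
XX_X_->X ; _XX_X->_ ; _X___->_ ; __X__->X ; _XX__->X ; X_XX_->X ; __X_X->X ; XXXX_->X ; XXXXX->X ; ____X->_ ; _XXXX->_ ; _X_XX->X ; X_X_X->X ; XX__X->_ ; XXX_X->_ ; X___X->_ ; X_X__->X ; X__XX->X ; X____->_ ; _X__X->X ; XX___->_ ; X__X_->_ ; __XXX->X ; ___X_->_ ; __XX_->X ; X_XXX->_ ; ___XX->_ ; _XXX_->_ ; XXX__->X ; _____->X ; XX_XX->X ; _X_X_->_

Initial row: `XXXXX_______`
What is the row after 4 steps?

step 1: X_XXX__XXXXX
step 2: XX__X_XX_XXX
step 3: XX__XXX_X__X
step 4: XX_XX__XXX_X

XX_XX__XXX_X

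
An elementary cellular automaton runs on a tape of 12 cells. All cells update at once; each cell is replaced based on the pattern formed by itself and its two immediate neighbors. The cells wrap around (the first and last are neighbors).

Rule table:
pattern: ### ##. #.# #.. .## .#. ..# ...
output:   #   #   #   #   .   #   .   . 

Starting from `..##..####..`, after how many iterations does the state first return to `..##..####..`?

12

...##..####.
....##..####
#....##..###
##....##..##
###....##..#
####....##..
.####....##.
..####....##
#..####....#
##..####....
.##..####...
..##..####..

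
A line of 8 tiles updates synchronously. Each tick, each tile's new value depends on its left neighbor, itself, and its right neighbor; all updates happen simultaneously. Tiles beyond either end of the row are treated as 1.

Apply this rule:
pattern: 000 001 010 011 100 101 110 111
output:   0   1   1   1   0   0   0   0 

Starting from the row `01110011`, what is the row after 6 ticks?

01000110
01001100
01011001
01010011
01010110
01010100

01010100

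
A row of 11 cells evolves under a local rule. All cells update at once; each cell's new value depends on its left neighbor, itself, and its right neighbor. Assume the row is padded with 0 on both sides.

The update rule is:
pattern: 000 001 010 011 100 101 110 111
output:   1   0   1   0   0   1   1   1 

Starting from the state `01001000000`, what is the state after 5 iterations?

01001011111
01001101111
01000110111
01010011011
01110001101

01110001101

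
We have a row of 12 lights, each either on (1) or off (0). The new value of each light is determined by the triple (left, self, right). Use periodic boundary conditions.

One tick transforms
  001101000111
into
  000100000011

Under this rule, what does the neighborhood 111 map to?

At position 10 the neighborhood is 111; the next row has 1 there.

1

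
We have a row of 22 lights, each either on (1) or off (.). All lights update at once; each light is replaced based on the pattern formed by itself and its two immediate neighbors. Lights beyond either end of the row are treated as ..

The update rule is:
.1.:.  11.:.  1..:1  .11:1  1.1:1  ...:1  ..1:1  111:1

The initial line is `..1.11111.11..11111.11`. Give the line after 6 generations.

generation 1: 11.11111.11.111111.11.
generation 2: 1.11111.11.111111.11.1
generation 3: .11111.11.111111.11.1.
generation 4: 11111.11.111111.11.1.1
generation 5: 1111.11.111111.11.1.1.
generation 6: 111.11.111111.11.1.1.1

111.11.111111.11.1.1.1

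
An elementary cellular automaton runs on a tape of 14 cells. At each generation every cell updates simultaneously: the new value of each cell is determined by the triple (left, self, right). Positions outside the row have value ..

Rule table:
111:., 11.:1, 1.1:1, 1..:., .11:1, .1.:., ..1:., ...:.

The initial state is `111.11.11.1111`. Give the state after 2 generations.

.11.......1...

1.111111111..1
.11.......1...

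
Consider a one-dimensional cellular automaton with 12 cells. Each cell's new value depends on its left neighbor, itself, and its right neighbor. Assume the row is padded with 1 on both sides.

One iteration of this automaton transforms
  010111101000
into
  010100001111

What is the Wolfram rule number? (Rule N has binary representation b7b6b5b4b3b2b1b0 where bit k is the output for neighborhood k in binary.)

31

position 4: 111 → 0  (bit 7 = 0)
position 6: 110 → 0  (bit 6 = 0)
position 0: 101 → 0  (bit 5 = 0)
position 9: 100 → 1  (bit 4 = 1)
position 3: 011 → 1  (bit 3 = 1)
position 1: 010 → 1  (bit 2 = 1)
position 11: 001 → 1  (bit 1 = 1)
position 10: 000 → 1  (bit 0 = 1)
bits b7..b0 = 00011111 = 31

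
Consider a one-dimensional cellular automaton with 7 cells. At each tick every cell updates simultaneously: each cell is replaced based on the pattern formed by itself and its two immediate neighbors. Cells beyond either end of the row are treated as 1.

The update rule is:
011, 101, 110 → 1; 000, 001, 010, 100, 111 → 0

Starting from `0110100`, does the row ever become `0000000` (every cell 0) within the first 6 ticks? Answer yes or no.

yes

1111000
0001000
0000000
all cells are 0 at tick 3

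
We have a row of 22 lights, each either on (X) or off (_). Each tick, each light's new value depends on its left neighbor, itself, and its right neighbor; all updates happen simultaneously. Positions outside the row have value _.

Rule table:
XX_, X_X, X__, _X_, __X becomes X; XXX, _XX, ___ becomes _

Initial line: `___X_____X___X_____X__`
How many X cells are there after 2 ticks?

__XXX___XXX_XXX___XXX_
_X__XX_X__XX__XX_X__XX
count of X: 11

11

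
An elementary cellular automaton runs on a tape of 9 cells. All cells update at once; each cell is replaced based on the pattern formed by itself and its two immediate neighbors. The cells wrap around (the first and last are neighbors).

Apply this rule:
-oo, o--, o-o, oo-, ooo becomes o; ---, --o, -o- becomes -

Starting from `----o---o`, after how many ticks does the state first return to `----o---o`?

o----o---
-o----o--
--o----o-
---o----o
o---o----
-o---o---
--o---o--
---o---o-
----o---o

9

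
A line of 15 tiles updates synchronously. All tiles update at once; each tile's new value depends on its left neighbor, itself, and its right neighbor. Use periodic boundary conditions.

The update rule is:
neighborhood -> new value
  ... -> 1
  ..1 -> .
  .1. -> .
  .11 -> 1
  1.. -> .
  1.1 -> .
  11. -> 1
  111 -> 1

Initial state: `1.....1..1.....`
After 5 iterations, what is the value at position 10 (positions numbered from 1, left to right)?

iteration 1: ..111......111.
iteration 2: 1.111.1111.111.
iteration 3: ..111.1111.111.
iteration 4: 1.111.1111.111.  (repeats iteration 2; period 2)
iteration 5: ..111.1111.111.
position 10 holds 1

1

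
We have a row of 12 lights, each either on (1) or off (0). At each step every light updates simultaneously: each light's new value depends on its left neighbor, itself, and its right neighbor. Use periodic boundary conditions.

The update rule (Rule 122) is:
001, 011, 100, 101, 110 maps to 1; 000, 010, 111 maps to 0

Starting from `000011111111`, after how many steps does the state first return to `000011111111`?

4

100110000001
111111000011
000001100110
000011111111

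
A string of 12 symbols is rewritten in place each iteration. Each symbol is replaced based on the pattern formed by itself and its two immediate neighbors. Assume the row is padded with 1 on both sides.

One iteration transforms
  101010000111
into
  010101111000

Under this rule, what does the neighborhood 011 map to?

At position 9 the neighborhood is 011; the next row has 0 there.

0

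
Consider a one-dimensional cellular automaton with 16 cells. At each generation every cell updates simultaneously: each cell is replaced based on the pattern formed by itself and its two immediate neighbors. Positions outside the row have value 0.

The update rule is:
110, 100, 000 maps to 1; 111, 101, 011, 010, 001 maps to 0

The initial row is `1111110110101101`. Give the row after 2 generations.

1111001001110011

0000010010000100
1111001001110011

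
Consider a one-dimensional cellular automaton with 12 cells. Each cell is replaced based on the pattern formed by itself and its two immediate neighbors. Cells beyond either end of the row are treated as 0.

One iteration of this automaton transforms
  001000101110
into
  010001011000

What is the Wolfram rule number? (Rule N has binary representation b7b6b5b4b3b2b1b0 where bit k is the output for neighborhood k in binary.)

42

position 9: 111 → 0  (bit 7 = 0)
position 10: 110 → 0  (bit 6 = 0)
position 7: 101 → 1  (bit 5 = 1)
position 3: 100 → 0  (bit 4 = 0)
position 8: 011 → 1  (bit 3 = 1)
position 2: 010 → 0  (bit 2 = 0)
position 1: 001 → 1  (bit 1 = 1)
position 0: 000 → 0  (bit 0 = 0)
bits b7..b0 = 00101010 = 42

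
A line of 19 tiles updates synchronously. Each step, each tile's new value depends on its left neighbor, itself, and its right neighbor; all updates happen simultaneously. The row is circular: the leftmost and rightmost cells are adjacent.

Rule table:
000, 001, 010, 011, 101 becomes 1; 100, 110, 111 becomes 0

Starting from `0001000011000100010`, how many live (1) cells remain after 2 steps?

8

1111011110011101110
1000110000110011001
count of 1: 8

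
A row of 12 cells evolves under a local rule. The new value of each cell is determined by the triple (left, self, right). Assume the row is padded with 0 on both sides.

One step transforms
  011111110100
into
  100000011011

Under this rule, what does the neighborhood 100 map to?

1

At position 10 the neighborhood is 100; the next row has 1 there.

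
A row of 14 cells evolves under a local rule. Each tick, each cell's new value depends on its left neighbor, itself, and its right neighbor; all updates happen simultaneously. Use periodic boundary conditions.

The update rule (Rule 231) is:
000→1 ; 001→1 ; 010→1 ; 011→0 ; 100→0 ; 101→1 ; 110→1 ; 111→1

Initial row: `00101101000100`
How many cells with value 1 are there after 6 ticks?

11

11110111011101
11111011101110
01111101110111
10111110111011
11011111011101
11101111101110
count of 1: 11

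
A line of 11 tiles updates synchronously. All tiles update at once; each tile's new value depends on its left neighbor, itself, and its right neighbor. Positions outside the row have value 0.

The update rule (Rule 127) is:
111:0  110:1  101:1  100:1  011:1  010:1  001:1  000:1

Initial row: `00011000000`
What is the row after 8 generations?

10000000001

11111111111
10000000001
11111111111  (repeats generation 1; period 2)
generation 8: 10000000001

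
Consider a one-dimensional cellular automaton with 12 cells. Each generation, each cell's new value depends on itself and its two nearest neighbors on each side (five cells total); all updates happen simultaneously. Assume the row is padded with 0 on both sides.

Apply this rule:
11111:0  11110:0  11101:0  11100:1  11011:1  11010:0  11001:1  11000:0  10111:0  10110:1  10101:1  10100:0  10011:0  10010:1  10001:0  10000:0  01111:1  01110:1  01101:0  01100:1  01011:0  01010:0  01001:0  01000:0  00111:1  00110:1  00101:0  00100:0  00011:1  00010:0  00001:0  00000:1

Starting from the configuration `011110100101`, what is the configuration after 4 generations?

111000001000
111001000001
111110001000
110010000001

110010000001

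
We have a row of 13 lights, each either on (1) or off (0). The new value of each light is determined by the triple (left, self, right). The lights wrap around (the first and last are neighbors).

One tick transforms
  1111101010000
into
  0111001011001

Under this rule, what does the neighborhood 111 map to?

At position 1 the neighborhood is 111; the next row has 1 there.

1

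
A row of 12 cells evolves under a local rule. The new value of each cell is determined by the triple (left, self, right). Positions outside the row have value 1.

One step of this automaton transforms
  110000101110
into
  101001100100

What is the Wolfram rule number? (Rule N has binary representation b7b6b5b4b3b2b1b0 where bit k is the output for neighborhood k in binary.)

150

position 0: 111 → 1  (bit 7 = 1)
position 1: 110 → 0  (bit 6 = 0)
position 7: 101 → 0  (bit 5 = 0)
position 2: 100 → 1  (bit 4 = 1)
position 8: 011 → 0  (bit 3 = 0)
position 6: 010 → 1  (bit 2 = 1)
position 5: 001 → 1  (bit 1 = 1)
position 3: 000 → 0  (bit 0 = 0)
bits b7..b0 = 10010110 = 150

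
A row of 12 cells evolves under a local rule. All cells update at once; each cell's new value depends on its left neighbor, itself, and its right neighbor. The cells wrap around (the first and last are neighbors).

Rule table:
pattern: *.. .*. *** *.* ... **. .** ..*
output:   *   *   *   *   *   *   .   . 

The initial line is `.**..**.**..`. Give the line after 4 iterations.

..**..**.***
*..**..**.**
**..**..**.*
***..**..**.

***..**..**.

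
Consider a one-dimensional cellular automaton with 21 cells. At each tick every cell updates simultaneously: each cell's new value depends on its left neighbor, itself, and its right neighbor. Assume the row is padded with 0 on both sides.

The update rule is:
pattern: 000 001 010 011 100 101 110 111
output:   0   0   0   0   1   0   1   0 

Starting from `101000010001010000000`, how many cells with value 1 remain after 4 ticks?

3

000100001000001000000
000010000100000100000
000001000010000010000
000000100001000001000
count of 1: 3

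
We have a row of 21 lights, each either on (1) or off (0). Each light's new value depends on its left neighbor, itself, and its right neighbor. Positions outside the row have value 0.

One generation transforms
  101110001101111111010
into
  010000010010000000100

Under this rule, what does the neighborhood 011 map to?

At position 2 the neighborhood is 011; the next row has 0 there.

0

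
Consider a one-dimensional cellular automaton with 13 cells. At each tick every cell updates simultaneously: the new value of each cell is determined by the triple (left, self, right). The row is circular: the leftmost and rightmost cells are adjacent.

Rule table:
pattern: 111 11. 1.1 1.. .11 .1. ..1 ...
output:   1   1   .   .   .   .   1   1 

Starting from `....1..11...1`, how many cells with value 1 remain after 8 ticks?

.111..1.1.11.
1.11.1.....1.
...1...1111..
111..11.111.1
111.1.1..11..
.11.....1.1.1
..1.1111.....
11...111.1111
count of 1: 9

9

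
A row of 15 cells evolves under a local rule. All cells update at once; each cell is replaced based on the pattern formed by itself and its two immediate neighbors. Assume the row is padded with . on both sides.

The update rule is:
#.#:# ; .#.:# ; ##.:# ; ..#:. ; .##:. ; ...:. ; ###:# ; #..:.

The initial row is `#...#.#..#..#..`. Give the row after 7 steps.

step 1: #...###..#..#..
step 2: #....##..#..#..
step 3: #.....#..#..#..
step 4: #.....#..#..#..  (fixed point — unchanged through step 7)

#.....#..#..#..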